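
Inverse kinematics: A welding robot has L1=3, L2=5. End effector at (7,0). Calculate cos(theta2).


Given: L1 = 3, L2 = 5, target (x, y) = (7, 0)
Using cos(theta2) = (x^2 + y^2 - L1^2 - L2^2) / (2*L1*L2)
x^2 + y^2 = 7^2 + 0 = 49
L1^2 + L2^2 = 9 + 25 = 34
Numerator = 49 - 34 = 15
Denominator = 2*3*5 = 30
cos(theta2) = 15/30 = 1/2

1/2


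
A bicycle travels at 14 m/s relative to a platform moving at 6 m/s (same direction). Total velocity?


Given: object velocity = 14 m/s, platform velocity = 6 m/s (same direction)
Using classical velocity addition: v_total = v_object + v_platform
v_total = 14 + 6
v_total = 20 m/s

20 m/s


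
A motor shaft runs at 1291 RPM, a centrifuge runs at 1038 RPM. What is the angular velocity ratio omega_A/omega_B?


Given: RPM_A = 1291, RPM_B = 1038
omega = 2*pi*RPM/60, so omega_A/omega_B = RPM_A / RPM_B
omega_A/omega_B = 1291 / 1038
omega_A/omega_B = 1291/1038

1291/1038


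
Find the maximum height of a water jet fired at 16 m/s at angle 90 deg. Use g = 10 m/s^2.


Given: v0 = 16 m/s, theta = 90 deg, g = 10 m/s^2
sin^2(90) = 1
Using H = v0^2 * sin^2(theta) / (2*g)
H = 16^2 * 1 / (2*10)
H = 256 * 1 / 20
H = 256 / 20
H = 64/5 m

64/5 m


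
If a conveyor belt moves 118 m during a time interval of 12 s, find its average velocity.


Given: distance d = 118 m, time t = 12 s
Using v = d / t
v = 118 / 12
v = 59/6 m/s

59/6 m/s


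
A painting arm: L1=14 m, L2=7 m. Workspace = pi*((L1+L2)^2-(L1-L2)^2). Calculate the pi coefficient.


Given: L1 = 14, L2 = 7
(L1+L2)^2 = (21)^2 = 441
(L1-L2)^2 = (7)^2 = 49
Difference = 441 - 49 = 392
This equals 4*L1*L2 = 4*14*7 = 392
Workspace area = 392*pi

392


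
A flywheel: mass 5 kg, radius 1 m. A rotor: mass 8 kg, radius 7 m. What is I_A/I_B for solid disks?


Given: M1=5 kg, R1=1 m, M2=8 kg, R2=7 m
For a disk: I = (1/2)*M*R^2, so I_A/I_B = (M1*R1^2)/(M2*R2^2)
M1*R1^2 = 5*1 = 5
M2*R2^2 = 8*49 = 392
I_A/I_B = 5/392 = 5/392

5/392


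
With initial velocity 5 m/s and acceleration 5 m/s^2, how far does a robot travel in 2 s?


Given: v0 = 5 m/s, a = 5 m/s^2, t = 2 s
Using s = v0*t + (1/2)*a*t^2
s = 5*2 + (1/2)*5*2^2
s = 10 + (1/2)*20
s = 10 + 10
s = 20

20 m


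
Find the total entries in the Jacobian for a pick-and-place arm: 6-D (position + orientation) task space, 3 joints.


Given: task space dimension = 6, joints = 3
Jacobian is a 6 x 3 matrix
Total entries = rows * columns
Total = 6 * 3
Total = 18

18


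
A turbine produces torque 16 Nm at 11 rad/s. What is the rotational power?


Given: tau = 16 Nm, omega = 11 rad/s
Using P = tau * omega
P = 16 * 11
P = 176 W

176 W


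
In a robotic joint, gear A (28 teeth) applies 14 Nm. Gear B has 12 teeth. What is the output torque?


Given: N1 = 28, N2 = 12, T1 = 14 Nm
Using T2/T1 = N2/N1
T2 = T1 * N2 / N1
T2 = 14 * 12 / 28
T2 = 168 / 28
T2 = 6 Nm

6 Nm


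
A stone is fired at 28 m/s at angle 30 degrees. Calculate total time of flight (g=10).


Given: v0 = 28 m/s, theta = 30 deg, g = 10 m/s^2
sin(30) = 1/2
Using T = 2*v0*sin(theta) / g
T = 2*28*1/2 / 10
T = 28 / 10
T = 14/5 s

14/5 s


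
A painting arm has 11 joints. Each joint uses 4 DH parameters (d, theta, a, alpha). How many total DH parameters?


Given: 11 joints, 4 DH parameters per joint (d, theta, a, alpha)
Total DH parameters = number_of_joints * 4
Total = 11 * 4
Total = 44

44


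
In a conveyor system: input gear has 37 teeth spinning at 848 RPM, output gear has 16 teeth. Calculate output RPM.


Given: N1 = 37 teeth, w1 = 848 RPM, N2 = 16 teeth
Using N1*w1 = N2*w2
w2 = N1*w1 / N2
w2 = 37*848 / 16
w2 = 31376 / 16
w2 = 1961 RPM

1961 RPM


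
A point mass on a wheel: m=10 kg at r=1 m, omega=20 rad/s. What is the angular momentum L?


Given: m = 10 kg, r = 1 m, omega = 20 rad/s
For a point mass: I = m*r^2
I = 10*1^2 = 10*1 = 10
L = I*omega = 10*20
L = 200 kg*m^2/s

200 kg*m^2/s


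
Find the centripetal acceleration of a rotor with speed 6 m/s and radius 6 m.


Given: v = 6 m/s, r = 6 m
Using a_c = v^2 / r
a_c = 6^2 / 6
a_c = 36 / 6
a_c = 6 m/s^2

6 m/s^2


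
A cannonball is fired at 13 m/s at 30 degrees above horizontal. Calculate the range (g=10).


Given: v0 = 13 m/s, theta = 30 deg, g = 10 m/s^2
sin(2*30) = sin(60) = sqrt(3)/2
Using R = v0^2 * sin(2*theta) / g
R = 13^2 * (sqrt(3)/2) / 10
R = 169 * sqrt(3) / 20
R = 169/20*sqrt(3) m

169/20*sqrt(3) m


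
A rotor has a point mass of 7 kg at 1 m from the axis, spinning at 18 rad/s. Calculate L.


Given: m = 7 kg, r = 1 m, omega = 18 rad/s
For a point mass: I = m*r^2
I = 7*1^2 = 7*1 = 7
L = I*omega = 7*18
L = 126 kg*m^2/s

126 kg*m^2/s


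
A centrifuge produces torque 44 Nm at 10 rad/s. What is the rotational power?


Given: tau = 44 Nm, omega = 10 rad/s
Using P = tau * omega
P = 44 * 10
P = 440 W

440 W


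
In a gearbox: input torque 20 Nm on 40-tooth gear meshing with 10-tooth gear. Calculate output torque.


Given: N1 = 40, N2 = 10, T1 = 20 Nm
Using T2/T1 = N2/N1
T2 = T1 * N2 / N1
T2 = 20 * 10 / 40
T2 = 200 / 40
T2 = 5 Nm

5 Nm


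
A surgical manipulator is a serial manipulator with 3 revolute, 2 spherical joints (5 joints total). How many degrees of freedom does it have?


Given: serial robot with 3 revolute, 2 spherical joints
DOF contribution per joint type: revolute=1, prismatic=1, spherical=3, fixed=0
DOF = 3*1 + 2*3
DOF = 9

9


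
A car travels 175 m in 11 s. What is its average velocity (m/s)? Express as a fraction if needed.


Given: distance d = 175 m, time t = 11 s
Using v = d / t
v = 175 / 11
v = 175/11 m/s

175/11 m/s


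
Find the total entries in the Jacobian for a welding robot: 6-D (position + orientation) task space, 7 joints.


Given: task space dimension = 6, joints = 7
Jacobian is a 6 x 7 matrix
Total entries = rows * columns
Total = 6 * 7
Total = 42

42


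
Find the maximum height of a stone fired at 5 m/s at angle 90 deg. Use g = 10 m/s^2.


Given: v0 = 5 m/s, theta = 90 deg, g = 10 m/s^2
sin^2(90) = 1
Using H = v0^2 * sin^2(theta) / (2*g)
H = 5^2 * 1 / (2*10)
H = 25 * 1 / 20
H = 25 / 20
H = 5/4 m

5/4 m


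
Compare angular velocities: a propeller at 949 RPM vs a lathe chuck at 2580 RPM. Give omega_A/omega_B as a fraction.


Given: RPM_A = 949, RPM_B = 2580
omega = 2*pi*RPM/60, so omega_A/omega_B = RPM_A / RPM_B
omega_A/omega_B = 949 / 2580
omega_A/omega_B = 949/2580

949/2580


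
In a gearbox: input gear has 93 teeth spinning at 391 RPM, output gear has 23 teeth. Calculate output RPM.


Given: N1 = 93 teeth, w1 = 391 RPM, N2 = 23 teeth
Using N1*w1 = N2*w2
w2 = N1*w1 / N2
w2 = 93*391 / 23
w2 = 36363 / 23
w2 = 1581 RPM

1581 RPM


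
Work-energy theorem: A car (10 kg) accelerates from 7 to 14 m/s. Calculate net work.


Given: m = 10 kg, v0 = 7 m/s, v = 14 m/s
Using W = (1/2)*m*(v^2 - v0^2)
v^2 = 14^2 = 196
v0^2 = 7^2 = 49
v^2 - v0^2 = 196 - 49 = 147
W = (1/2)*10*147 = 735 J

735 J


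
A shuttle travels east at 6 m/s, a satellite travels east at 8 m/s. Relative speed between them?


Given: v_A = 6 m/s east, v_B = 8 m/s east
Both move in the same direction; relative speed = |v_A - v_B|
|6 - 8| = |-2|
= 2 m/s

2 m/s


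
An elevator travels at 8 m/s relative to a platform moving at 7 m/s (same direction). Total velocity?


Given: object velocity = 8 m/s, platform velocity = 7 m/s (same direction)
Using classical velocity addition: v_total = v_object + v_platform
v_total = 8 + 7
v_total = 15 m/s

15 m/s


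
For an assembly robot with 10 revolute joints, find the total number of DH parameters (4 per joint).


Given: 10 joints, 4 DH parameters per joint (d, theta, a, alpha)
Total DH parameters = number_of_joints * 4
Total = 10 * 4
Total = 40

40


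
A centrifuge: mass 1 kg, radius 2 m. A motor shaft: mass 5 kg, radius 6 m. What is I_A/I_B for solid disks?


Given: M1=1 kg, R1=2 m, M2=5 kg, R2=6 m
For a disk: I = (1/2)*M*R^2, so I_A/I_B = (M1*R1^2)/(M2*R2^2)
M1*R1^2 = 1*4 = 4
M2*R2^2 = 5*36 = 180
I_A/I_B = 4/180 = 1/45

1/45


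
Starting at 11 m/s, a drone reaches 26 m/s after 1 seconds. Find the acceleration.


Given: initial velocity v0 = 11 m/s, final velocity v = 26 m/s, time t = 1 s
Using a = (v - v0) / t
a = (26 - 11) / 1
a = 15 / 1
a = 15 m/s^2

15 m/s^2


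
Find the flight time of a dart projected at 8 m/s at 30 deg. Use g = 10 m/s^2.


Given: v0 = 8 m/s, theta = 30 deg, g = 10 m/s^2
sin(30) = 1/2
Using T = 2*v0*sin(theta) / g
T = 2*8*1/2 / 10
T = 8 / 10
T = 4/5 s

4/5 s


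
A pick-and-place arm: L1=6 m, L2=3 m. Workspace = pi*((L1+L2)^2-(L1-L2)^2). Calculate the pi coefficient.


Given: L1 = 6, L2 = 3
(L1+L2)^2 = (9)^2 = 81
(L1-L2)^2 = (3)^2 = 9
Difference = 81 - 9 = 72
This equals 4*L1*L2 = 4*6*3 = 72
Workspace area = 72*pi

72


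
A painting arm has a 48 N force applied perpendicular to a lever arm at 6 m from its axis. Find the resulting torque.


Given: F = 48 N, r = 6 m, angle = 90 deg (perpendicular)
Using tau = F * r * sin(90)
sin(90) = 1
tau = 48 * 6 * 1
tau = 288 Nm

288 Nm


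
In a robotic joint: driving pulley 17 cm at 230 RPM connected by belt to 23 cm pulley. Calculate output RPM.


Given: D1 = 17 cm, w1 = 230 RPM, D2 = 23 cm
Using D1*w1 = D2*w2
w2 = D1*w1 / D2
w2 = 17*230 / 23
w2 = 3910 / 23
w2 = 170 RPM

170 RPM


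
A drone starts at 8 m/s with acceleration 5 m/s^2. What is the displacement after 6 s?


Given: v0 = 8 m/s, a = 5 m/s^2, t = 6 s
Using s = v0*t + (1/2)*a*t^2
s = 8*6 + (1/2)*5*6^2
s = 48 + (1/2)*180
s = 48 + 90
s = 138

138 m


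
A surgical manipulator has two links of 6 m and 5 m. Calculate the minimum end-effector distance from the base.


Given: L1 = 6 m, L2 = 5 m
For a 2-link planar arm, min reach = |L1 - L2| (second link folded back)
Min reach = |6 - 5|
Min reach = 1 m

1 m


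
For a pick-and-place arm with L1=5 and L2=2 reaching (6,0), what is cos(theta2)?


Given: L1 = 5, L2 = 2, target (x, y) = (6, 0)
Using cos(theta2) = (x^2 + y^2 - L1^2 - L2^2) / (2*L1*L2)
x^2 + y^2 = 6^2 + 0 = 36
L1^2 + L2^2 = 25 + 4 = 29
Numerator = 36 - 29 = 7
Denominator = 2*5*2 = 20
cos(theta2) = 7/20 = 7/20

7/20


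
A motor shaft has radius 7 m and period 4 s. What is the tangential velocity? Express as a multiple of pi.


Given: radius r = 7 m, period T = 4 s
Using v = 2*pi*r / T
v = 2*pi*7 / 4
v = 14*pi / 4
v = 7/2*pi m/s

7/2*pi m/s


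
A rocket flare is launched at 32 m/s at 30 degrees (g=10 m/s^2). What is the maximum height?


Given: v0 = 32 m/s, theta = 30 deg, g = 10 m/s^2
sin^2(30) = 1/4
Using H = v0^2 * sin^2(theta) / (2*g)
H = 32^2 * 1/4 / (2*10)
H = 1024 * 1/4 / 20
H = 256 / 20
H = 64/5 m

64/5 m


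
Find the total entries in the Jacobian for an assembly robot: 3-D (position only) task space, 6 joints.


Given: task space dimension = 3, joints = 6
Jacobian is a 3 x 6 matrix
Total entries = rows * columns
Total = 3 * 6
Total = 18

18


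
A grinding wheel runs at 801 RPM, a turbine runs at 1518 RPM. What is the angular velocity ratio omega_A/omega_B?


Given: RPM_A = 801, RPM_B = 1518
omega = 2*pi*RPM/60, so omega_A/omega_B = RPM_A / RPM_B
omega_A/omega_B = 801 / 1518
omega_A/omega_B = 267/506

267/506


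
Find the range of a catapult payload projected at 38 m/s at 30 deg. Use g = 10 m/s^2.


Given: v0 = 38 m/s, theta = 30 deg, g = 10 m/s^2
sin(2*30) = sin(60) = sqrt(3)/2
Using R = v0^2 * sin(2*theta) / g
R = 38^2 * (sqrt(3)/2) / 10
R = 1444 * sqrt(3) / 20
R = 361/5*sqrt(3) m

361/5*sqrt(3) m


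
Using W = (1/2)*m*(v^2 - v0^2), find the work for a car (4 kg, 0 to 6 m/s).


Given: m = 4 kg, v0 = 0 m/s, v = 6 m/s
Using W = (1/2)*m*(v^2 - v0^2)
v^2 = 6^2 = 36
v0^2 = 0^2 = 0
v^2 - v0^2 = 36 - 0 = 36
W = (1/2)*4*36 = 72 J

72 J


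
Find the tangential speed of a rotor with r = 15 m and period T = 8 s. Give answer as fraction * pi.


Given: radius r = 15 m, period T = 8 s
Using v = 2*pi*r / T
v = 2*pi*15 / 8
v = 30*pi / 8
v = 15/4*pi m/s

15/4*pi m/s


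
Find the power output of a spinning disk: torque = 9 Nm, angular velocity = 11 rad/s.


Given: tau = 9 Nm, omega = 11 rad/s
Using P = tau * omega
P = 9 * 11
P = 99 W

99 W


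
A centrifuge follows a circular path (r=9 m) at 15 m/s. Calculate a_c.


Given: v = 15 m/s, r = 9 m
Using a_c = v^2 / r
a_c = 15^2 / 9
a_c = 225 / 9
a_c = 25 m/s^2

25 m/s^2


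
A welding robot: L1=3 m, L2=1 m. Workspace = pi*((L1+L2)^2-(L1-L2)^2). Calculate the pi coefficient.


Given: L1 = 3, L2 = 1
(L1+L2)^2 = (4)^2 = 16
(L1-L2)^2 = (2)^2 = 4
Difference = 16 - 4 = 12
This equals 4*L1*L2 = 4*3*1 = 12
Workspace area = 12*pi

12


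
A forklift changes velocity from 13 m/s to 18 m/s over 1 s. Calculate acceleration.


Given: initial velocity v0 = 13 m/s, final velocity v = 18 m/s, time t = 1 s
Using a = (v - v0) / t
a = (18 - 13) / 1
a = 5 / 1
a = 5 m/s^2

5 m/s^2


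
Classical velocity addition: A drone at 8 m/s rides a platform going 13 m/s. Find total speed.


Given: object velocity = 8 m/s, platform velocity = 13 m/s (same direction)
Using classical velocity addition: v_total = v_object + v_platform
v_total = 8 + 13
v_total = 21 m/s

21 m/s


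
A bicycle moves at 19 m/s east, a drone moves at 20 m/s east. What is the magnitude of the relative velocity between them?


Given: v_A = 19 m/s east, v_B = 20 m/s east
Both move in the same direction; relative speed = |v_A - v_B|
|19 - 20| = |-1|
= 1 m/s

1 m/s


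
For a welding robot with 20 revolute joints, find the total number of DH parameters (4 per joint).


Given: 20 joints, 4 DH parameters per joint (d, theta, a, alpha)
Total DH parameters = number_of_joints * 4
Total = 20 * 4
Total = 80

80


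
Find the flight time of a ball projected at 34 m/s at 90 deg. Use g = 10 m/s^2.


Given: v0 = 34 m/s, theta = 90 deg, g = 10 m/s^2
sin(90) = 1
Using T = 2*v0*sin(theta) / g
T = 2*34*1 / 10
T = 68 / 10
T = 34/5 s

34/5 s


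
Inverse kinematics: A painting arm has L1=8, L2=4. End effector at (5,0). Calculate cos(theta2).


Given: L1 = 8, L2 = 4, target (x, y) = (5, 0)
Using cos(theta2) = (x^2 + y^2 - L1^2 - L2^2) / (2*L1*L2)
x^2 + y^2 = 5^2 + 0 = 25
L1^2 + L2^2 = 64 + 16 = 80
Numerator = 25 - 80 = -55
Denominator = 2*8*4 = 64
cos(theta2) = -55/64 = -55/64

-55/64


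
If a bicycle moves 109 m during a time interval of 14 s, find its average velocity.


Given: distance d = 109 m, time t = 14 s
Using v = d / t
v = 109 / 14
v = 109/14 m/s

109/14 m/s


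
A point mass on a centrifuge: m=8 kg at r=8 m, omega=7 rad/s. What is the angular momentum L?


Given: m = 8 kg, r = 8 m, omega = 7 rad/s
For a point mass: I = m*r^2
I = 8*8^2 = 8*64 = 512
L = I*omega = 512*7
L = 3584 kg*m^2/s

3584 kg*m^2/s


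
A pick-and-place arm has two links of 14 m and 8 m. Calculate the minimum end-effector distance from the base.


Given: L1 = 14 m, L2 = 8 m
For a 2-link planar arm, min reach = |L1 - L2| (second link folded back)
Min reach = |14 - 8|
Min reach = 6 m

6 m


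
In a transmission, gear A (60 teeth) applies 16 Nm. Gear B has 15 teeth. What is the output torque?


Given: N1 = 60, N2 = 15, T1 = 16 Nm
Using T2/T1 = N2/N1
T2 = T1 * N2 / N1
T2 = 16 * 15 / 60
T2 = 240 / 60
T2 = 4 Nm

4 Nm


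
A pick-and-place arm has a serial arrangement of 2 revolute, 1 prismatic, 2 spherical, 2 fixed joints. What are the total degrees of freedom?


Given: serial robot with 2 revolute, 1 prismatic, 2 spherical, 2 fixed joints
DOF contribution per joint type: revolute=1, prismatic=1, spherical=3, fixed=0
DOF = 2*1 + 1*1 + 2*3 + 2*0
DOF = 9

9


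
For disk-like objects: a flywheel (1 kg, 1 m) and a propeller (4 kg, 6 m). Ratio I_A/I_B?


Given: M1=1 kg, R1=1 m, M2=4 kg, R2=6 m
For a disk: I = (1/2)*M*R^2, so I_A/I_B = (M1*R1^2)/(M2*R2^2)
M1*R1^2 = 1*1 = 1
M2*R2^2 = 4*36 = 144
I_A/I_B = 1/144 = 1/144

1/144


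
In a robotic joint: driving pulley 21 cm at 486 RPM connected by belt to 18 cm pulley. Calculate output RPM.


Given: D1 = 21 cm, w1 = 486 RPM, D2 = 18 cm
Using D1*w1 = D2*w2
w2 = D1*w1 / D2
w2 = 21*486 / 18
w2 = 10206 / 18
w2 = 567 RPM

567 RPM


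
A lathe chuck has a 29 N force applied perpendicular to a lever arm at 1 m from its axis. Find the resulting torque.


Given: F = 29 N, r = 1 m, angle = 90 deg (perpendicular)
Using tau = F * r * sin(90)
sin(90) = 1
tau = 29 * 1 * 1
tau = 29 Nm

29 Nm


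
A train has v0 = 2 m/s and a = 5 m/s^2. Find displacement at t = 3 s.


Given: v0 = 2 m/s, a = 5 m/s^2, t = 3 s
Using s = v0*t + (1/2)*a*t^2
s = 2*3 + (1/2)*5*3^2
s = 6 + (1/2)*45
s = 6 + 45/2
s = 57/2

57/2 m


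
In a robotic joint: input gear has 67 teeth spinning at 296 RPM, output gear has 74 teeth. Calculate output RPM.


Given: N1 = 67 teeth, w1 = 296 RPM, N2 = 74 teeth
Using N1*w1 = N2*w2
w2 = N1*w1 / N2
w2 = 67*296 / 74
w2 = 19832 / 74
w2 = 268 RPM

268 RPM


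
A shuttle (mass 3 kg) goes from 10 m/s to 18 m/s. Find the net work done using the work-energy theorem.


Given: m = 3 kg, v0 = 10 m/s, v = 18 m/s
Using W = (1/2)*m*(v^2 - v0^2)
v^2 = 18^2 = 324
v0^2 = 10^2 = 100
v^2 - v0^2 = 324 - 100 = 224
W = (1/2)*3*224 = 336 J

336 J


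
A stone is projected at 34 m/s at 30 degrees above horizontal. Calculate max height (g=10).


Given: v0 = 34 m/s, theta = 30 deg, g = 10 m/s^2
sin^2(30) = 1/4
Using H = v0^2 * sin^2(theta) / (2*g)
H = 34^2 * 1/4 / (2*10)
H = 1156 * 1/4 / 20
H = 289 / 20
H = 289/20 m

289/20 m


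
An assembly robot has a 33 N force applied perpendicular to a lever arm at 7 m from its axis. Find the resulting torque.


Given: F = 33 N, r = 7 m, angle = 90 deg (perpendicular)
Using tau = F * r * sin(90)
sin(90) = 1
tau = 33 * 7 * 1
tau = 231 Nm

231 Nm


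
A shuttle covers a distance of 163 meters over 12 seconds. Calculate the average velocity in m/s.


Given: distance d = 163 m, time t = 12 s
Using v = d / t
v = 163 / 12
v = 163/12 m/s

163/12 m/s


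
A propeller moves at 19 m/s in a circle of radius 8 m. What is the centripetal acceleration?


Given: v = 19 m/s, r = 8 m
Using a_c = v^2 / r
a_c = 19^2 / 8
a_c = 361 / 8
a_c = 361/8 m/s^2

361/8 m/s^2


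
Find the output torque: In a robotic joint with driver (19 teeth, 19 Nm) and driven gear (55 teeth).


Given: N1 = 19, N2 = 55, T1 = 19 Nm
Using T2/T1 = N2/N1
T2 = T1 * N2 / N1
T2 = 19 * 55 / 19
T2 = 1045 / 19
T2 = 55 Nm

55 Nm


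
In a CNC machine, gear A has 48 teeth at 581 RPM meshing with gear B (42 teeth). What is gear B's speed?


Given: N1 = 48 teeth, w1 = 581 RPM, N2 = 42 teeth
Using N1*w1 = N2*w2
w2 = N1*w1 / N2
w2 = 48*581 / 42
w2 = 27888 / 42
w2 = 664 RPM

664 RPM


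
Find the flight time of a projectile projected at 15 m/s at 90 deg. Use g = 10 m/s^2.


Given: v0 = 15 m/s, theta = 90 deg, g = 10 m/s^2
sin(90) = 1
Using T = 2*v0*sin(theta) / g
T = 2*15*1 / 10
T = 30 / 10
T = 3 s

3 s


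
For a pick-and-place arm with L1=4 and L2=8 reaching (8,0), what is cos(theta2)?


Given: L1 = 4, L2 = 8, target (x, y) = (8, 0)
Using cos(theta2) = (x^2 + y^2 - L1^2 - L2^2) / (2*L1*L2)
x^2 + y^2 = 8^2 + 0 = 64
L1^2 + L2^2 = 16 + 64 = 80
Numerator = 64 - 80 = -16
Denominator = 2*4*8 = 64
cos(theta2) = -16/64 = -1/4

-1/4


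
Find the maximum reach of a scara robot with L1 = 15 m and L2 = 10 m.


Given: L1 = 15 m, L2 = 10 m
For a 2-link planar arm, max reach = L1 + L2 (fully extended)
Max reach = 15 + 10
Max reach = 25 m

25 m


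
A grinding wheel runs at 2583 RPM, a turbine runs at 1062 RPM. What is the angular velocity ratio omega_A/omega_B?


Given: RPM_A = 2583, RPM_B = 1062
omega = 2*pi*RPM/60, so omega_A/omega_B = RPM_A / RPM_B
omega_A/omega_B = 2583 / 1062
omega_A/omega_B = 287/118

287/118


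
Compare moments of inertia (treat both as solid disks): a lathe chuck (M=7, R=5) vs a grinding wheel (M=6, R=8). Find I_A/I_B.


Given: M1=7 kg, R1=5 m, M2=6 kg, R2=8 m
For a disk: I = (1/2)*M*R^2, so I_A/I_B = (M1*R1^2)/(M2*R2^2)
M1*R1^2 = 7*25 = 175
M2*R2^2 = 6*64 = 384
I_A/I_B = 175/384 = 175/384

175/384


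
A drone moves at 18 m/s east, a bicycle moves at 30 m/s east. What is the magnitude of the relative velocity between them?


Given: v_A = 18 m/s east, v_B = 30 m/s east
Both move in the same direction; relative speed = |v_A - v_B|
|18 - 30| = |-12|
= 12 m/s

12 m/s


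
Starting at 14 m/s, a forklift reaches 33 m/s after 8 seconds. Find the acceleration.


Given: initial velocity v0 = 14 m/s, final velocity v = 33 m/s, time t = 8 s
Using a = (v - v0) / t
a = (33 - 14) / 8
a = 19 / 8
a = 19/8 m/s^2

19/8 m/s^2


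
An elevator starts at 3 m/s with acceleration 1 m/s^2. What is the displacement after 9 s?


Given: v0 = 3 m/s, a = 1 m/s^2, t = 9 s
Using s = v0*t + (1/2)*a*t^2
s = 3*9 + (1/2)*1*9^2
s = 27 + (1/2)*81
s = 27 + 81/2
s = 135/2

135/2 m


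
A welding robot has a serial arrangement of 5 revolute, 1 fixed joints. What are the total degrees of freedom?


Given: serial robot with 5 revolute, 1 fixed joints
DOF contribution per joint type: revolute=1, prismatic=1, spherical=3, fixed=0
DOF = 5*1 + 1*0
DOF = 5

5


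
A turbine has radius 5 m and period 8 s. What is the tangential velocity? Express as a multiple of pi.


Given: radius r = 5 m, period T = 8 s
Using v = 2*pi*r / T
v = 2*pi*5 / 8
v = 10*pi / 8
v = 5/4*pi m/s

5/4*pi m/s


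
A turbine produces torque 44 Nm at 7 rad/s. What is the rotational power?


Given: tau = 44 Nm, omega = 7 rad/s
Using P = tau * omega
P = 44 * 7
P = 308 W

308 W


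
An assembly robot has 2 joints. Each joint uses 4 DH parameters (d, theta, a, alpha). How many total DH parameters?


Given: 2 joints, 4 DH parameters per joint (d, theta, a, alpha)
Total DH parameters = number_of_joints * 4
Total = 2 * 4
Total = 8

8


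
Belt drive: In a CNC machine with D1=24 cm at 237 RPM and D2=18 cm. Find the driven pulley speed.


Given: D1 = 24 cm, w1 = 237 RPM, D2 = 18 cm
Using D1*w1 = D2*w2
w2 = D1*w1 / D2
w2 = 24*237 / 18
w2 = 5688 / 18
w2 = 316 RPM

316 RPM


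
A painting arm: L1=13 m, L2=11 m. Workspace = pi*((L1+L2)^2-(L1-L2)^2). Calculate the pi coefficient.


Given: L1 = 13, L2 = 11
(L1+L2)^2 = (24)^2 = 576
(L1-L2)^2 = (2)^2 = 4
Difference = 576 - 4 = 572
This equals 4*L1*L2 = 4*13*11 = 572
Workspace area = 572*pi

572


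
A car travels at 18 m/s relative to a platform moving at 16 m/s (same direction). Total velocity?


Given: object velocity = 18 m/s, platform velocity = 16 m/s (same direction)
Using classical velocity addition: v_total = v_object + v_platform
v_total = 18 + 16
v_total = 34 m/s

34 m/s


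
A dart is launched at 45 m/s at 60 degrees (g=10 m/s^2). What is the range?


Given: v0 = 45 m/s, theta = 60 deg, g = 10 m/s^2
sin(2*60) = sin(120) = sqrt(3)/2
Using R = v0^2 * sin(2*theta) / g
R = 45^2 * (sqrt(3)/2) / 10
R = 2025 * sqrt(3) / 20
R = 405/4*sqrt(3) m

405/4*sqrt(3) m


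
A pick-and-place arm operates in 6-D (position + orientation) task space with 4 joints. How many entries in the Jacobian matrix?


Given: task space dimension = 6, joints = 4
Jacobian is a 6 x 4 matrix
Total entries = rows * columns
Total = 6 * 4
Total = 24

24


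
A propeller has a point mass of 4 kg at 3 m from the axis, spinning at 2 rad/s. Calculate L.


Given: m = 4 kg, r = 3 m, omega = 2 rad/s
For a point mass: I = m*r^2
I = 4*3^2 = 4*9 = 36
L = I*omega = 36*2
L = 72 kg*m^2/s

72 kg*m^2/s


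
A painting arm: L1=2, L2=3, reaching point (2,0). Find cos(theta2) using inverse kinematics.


Given: L1 = 2, L2 = 3, target (x, y) = (2, 0)
Using cos(theta2) = (x^2 + y^2 - L1^2 - L2^2) / (2*L1*L2)
x^2 + y^2 = 2^2 + 0 = 4
L1^2 + L2^2 = 4 + 9 = 13
Numerator = 4 - 13 = -9
Denominator = 2*2*3 = 12
cos(theta2) = -9/12 = -3/4

-3/4


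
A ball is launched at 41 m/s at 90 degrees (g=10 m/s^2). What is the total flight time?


Given: v0 = 41 m/s, theta = 90 deg, g = 10 m/s^2
sin(90) = 1
Using T = 2*v0*sin(theta) / g
T = 2*41*1 / 10
T = 82 / 10
T = 41/5 s

41/5 s


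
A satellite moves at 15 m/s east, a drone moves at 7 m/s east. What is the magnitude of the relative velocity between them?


Given: v_A = 15 m/s east, v_B = 7 m/s east
Both move in the same direction; relative speed = |v_A - v_B|
|15 - 7| = |8|
= 8 m/s

8 m/s


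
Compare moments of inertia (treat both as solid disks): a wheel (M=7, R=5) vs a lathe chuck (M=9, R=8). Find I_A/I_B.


Given: M1=7 kg, R1=5 m, M2=9 kg, R2=8 m
For a disk: I = (1/2)*M*R^2, so I_A/I_B = (M1*R1^2)/(M2*R2^2)
M1*R1^2 = 7*25 = 175
M2*R2^2 = 9*64 = 576
I_A/I_B = 175/576 = 175/576

175/576


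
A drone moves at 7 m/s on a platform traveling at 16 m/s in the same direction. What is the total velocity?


Given: object velocity = 7 m/s, platform velocity = 16 m/s (same direction)
Using classical velocity addition: v_total = v_object + v_platform
v_total = 7 + 16
v_total = 23 m/s

23 m/s


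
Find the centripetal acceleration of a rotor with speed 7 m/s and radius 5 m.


Given: v = 7 m/s, r = 5 m
Using a_c = v^2 / r
a_c = 7^2 / 5
a_c = 49 / 5
a_c = 49/5 m/s^2

49/5 m/s^2


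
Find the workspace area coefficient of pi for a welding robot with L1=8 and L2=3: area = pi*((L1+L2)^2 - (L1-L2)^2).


Given: L1 = 8, L2 = 3
(L1+L2)^2 = (11)^2 = 121
(L1-L2)^2 = (5)^2 = 25
Difference = 121 - 25 = 96
This equals 4*L1*L2 = 4*8*3 = 96
Workspace area = 96*pi

96


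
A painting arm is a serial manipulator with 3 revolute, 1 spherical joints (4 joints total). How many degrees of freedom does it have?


Given: serial robot with 3 revolute, 1 spherical joints
DOF contribution per joint type: revolute=1, prismatic=1, spherical=3, fixed=0
DOF = 3*1 + 1*3
DOF = 6

6


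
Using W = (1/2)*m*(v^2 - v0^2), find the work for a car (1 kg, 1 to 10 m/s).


Given: m = 1 kg, v0 = 1 m/s, v = 10 m/s
Using W = (1/2)*m*(v^2 - v0^2)
v^2 = 10^2 = 100
v0^2 = 1^2 = 1
v^2 - v0^2 = 100 - 1 = 99
W = (1/2)*1*99 = 99/2 J

99/2 J


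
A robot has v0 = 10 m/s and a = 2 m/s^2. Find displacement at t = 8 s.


Given: v0 = 10 m/s, a = 2 m/s^2, t = 8 s
Using s = v0*t + (1/2)*a*t^2
s = 10*8 + (1/2)*2*8^2
s = 80 + (1/2)*128
s = 80 + 64
s = 144

144 m


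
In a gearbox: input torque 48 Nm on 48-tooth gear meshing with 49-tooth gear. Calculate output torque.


Given: N1 = 48, N2 = 49, T1 = 48 Nm
Using T2/T1 = N2/N1
T2 = T1 * N2 / N1
T2 = 48 * 49 / 48
T2 = 2352 / 48
T2 = 49 Nm

49 Nm


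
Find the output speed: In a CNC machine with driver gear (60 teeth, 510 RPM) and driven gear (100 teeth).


Given: N1 = 60 teeth, w1 = 510 RPM, N2 = 100 teeth
Using N1*w1 = N2*w2
w2 = N1*w1 / N2
w2 = 60*510 / 100
w2 = 30600 / 100
w2 = 306 RPM

306 RPM


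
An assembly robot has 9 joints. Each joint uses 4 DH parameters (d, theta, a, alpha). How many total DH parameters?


Given: 9 joints, 4 DH parameters per joint (d, theta, a, alpha)
Total DH parameters = number_of_joints * 4
Total = 9 * 4
Total = 36

36


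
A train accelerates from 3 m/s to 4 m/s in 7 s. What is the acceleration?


Given: initial velocity v0 = 3 m/s, final velocity v = 4 m/s, time t = 7 s
Using a = (v - v0) / t
a = (4 - 3) / 7
a = 1 / 7
a = 1/7 m/s^2

1/7 m/s^2


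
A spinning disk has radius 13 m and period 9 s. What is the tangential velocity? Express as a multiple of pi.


Given: radius r = 13 m, period T = 9 s
Using v = 2*pi*r / T
v = 2*pi*13 / 9
v = 26*pi / 9
v = 26/9*pi m/s

26/9*pi m/s


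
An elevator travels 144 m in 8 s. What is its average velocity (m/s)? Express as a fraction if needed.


Given: distance d = 144 m, time t = 8 s
Using v = d / t
v = 144 / 8
v = 18 m/s

18 m/s


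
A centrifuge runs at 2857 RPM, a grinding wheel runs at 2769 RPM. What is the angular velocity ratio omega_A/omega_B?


Given: RPM_A = 2857, RPM_B = 2769
omega = 2*pi*RPM/60, so omega_A/omega_B = RPM_A / RPM_B
omega_A/omega_B = 2857 / 2769
omega_A/omega_B = 2857/2769

2857/2769


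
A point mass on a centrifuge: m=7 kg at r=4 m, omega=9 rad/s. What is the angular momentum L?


Given: m = 7 kg, r = 4 m, omega = 9 rad/s
For a point mass: I = m*r^2
I = 7*4^2 = 7*16 = 112
L = I*omega = 112*9
L = 1008 kg*m^2/s

1008 kg*m^2/s


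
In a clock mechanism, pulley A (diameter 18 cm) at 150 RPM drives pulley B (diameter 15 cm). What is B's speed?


Given: D1 = 18 cm, w1 = 150 RPM, D2 = 15 cm
Using D1*w1 = D2*w2
w2 = D1*w1 / D2
w2 = 18*150 / 15
w2 = 2700 / 15
w2 = 180 RPM

180 RPM


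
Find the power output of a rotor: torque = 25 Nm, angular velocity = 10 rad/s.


Given: tau = 25 Nm, omega = 10 rad/s
Using P = tau * omega
P = 25 * 10
P = 250 W

250 W


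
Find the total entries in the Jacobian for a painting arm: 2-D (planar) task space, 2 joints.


Given: task space dimension = 2, joints = 2
Jacobian is a 2 x 2 matrix
Total entries = rows * columns
Total = 2 * 2
Total = 4

4


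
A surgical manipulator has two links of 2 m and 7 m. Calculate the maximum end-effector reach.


Given: L1 = 2 m, L2 = 7 m
For a 2-link planar arm, max reach = L1 + L2 (fully extended)
Max reach = 2 + 7
Max reach = 9 m

9 m


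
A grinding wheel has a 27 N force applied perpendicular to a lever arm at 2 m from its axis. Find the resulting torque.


Given: F = 27 N, r = 2 m, angle = 90 deg (perpendicular)
Using tau = F * r * sin(90)
sin(90) = 1
tau = 27 * 2 * 1
tau = 54 Nm

54 Nm


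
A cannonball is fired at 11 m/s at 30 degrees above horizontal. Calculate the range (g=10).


Given: v0 = 11 m/s, theta = 30 deg, g = 10 m/s^2
sin(2*30) = sin(60) = sqrt(3)/2
Using R = v0^2 * sin(2*theta) / g
R = 11^2 * (sqrt(3)/2) / 10
R = 121 * sqrt(3) / 20
R = 121/20*sqrt(3) m

121/20*sqrt(3) m


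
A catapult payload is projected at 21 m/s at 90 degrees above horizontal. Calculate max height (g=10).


Given: v0 = 21 m/s, theta = 90 deg, g = 10 m/s^2
sin^2(90) = 1
Using H = v0^2 * sin^2(theta) / (2*g)
H = 21^2 * 1 / (2*10)
H = 441 * 1 / 20
H = 441 / 20
H = 441/20 m

441/20 m


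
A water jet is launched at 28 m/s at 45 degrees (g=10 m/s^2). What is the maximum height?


Given: v0 = 28 m/s, theta = 45 deg, g = 10 m/s^2
sin^2(45) = 1/2
Using H = v0^2 * sin^2(theta) / (2*g)
H = 28^2 * 1/2 / (2*10)
H = 784 * 1/2 / 20
H = 392 / 20
H = 98/5 m

98/5 m


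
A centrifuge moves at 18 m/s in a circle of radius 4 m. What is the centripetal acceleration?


Given: v = 18 m/s, r = 4 m
Using a_c = v^2 / r
a_c = 18^2 / 4
a_c = 324 / 4
a_c = 81 m/s^2

81 m/s^2


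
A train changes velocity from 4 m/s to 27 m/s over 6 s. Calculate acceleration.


Given: initial velocity v0 = 4 m/s, final velocity v = 27 m/s, time t = 6 s
Using a = (v - v0) / t
a = (27 - 4) / 6
a = 23 / 6
a = 23/6 m/s^2

23/6 m/s^2


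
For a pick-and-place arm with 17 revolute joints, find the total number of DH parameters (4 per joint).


Given: 17 joints, 4 DH parameters per joint (d, theta, a, alpha)
Total DH parameters = number_of_joints * 4
Total = 17 * 4
Total = 68

68


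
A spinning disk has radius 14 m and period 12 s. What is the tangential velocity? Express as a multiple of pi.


Given: radius r = 14 m, period T = 12 s
Using v = 2*pi*r / T
v = 2*pi*14 / 12
v = 28*pi / 12
v = 7/3*pi m/s

7/3*pi m/s


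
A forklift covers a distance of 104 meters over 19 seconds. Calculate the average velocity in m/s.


Given: distance d = 104 m, time t = 19 s
Using v = d / t
v = 104 / 19
v = 104/19 m/s

104/19 m/s


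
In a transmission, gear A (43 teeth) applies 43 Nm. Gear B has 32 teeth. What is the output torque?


Given: N1 = 43, N2 = 32, T1 = 43 Nm
Using T2/T1 = N2/N1
T2 = T1 * N2 / N1
T2 = 43 * 32 / 43
T2 = 1376 / 43
T2 = 32 Nm

32 Nm


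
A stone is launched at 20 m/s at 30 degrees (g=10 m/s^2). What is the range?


Given: v0 = 20 m/s, theta = 30 deg, g = 10 m/s^2
sin(2*30) = sin(60) = sqrt(3)/2
Using R = v0^2 * sin(2*theta) / g
R = 20^2 * (sqrt(3)/2) / 10
R = 400 * sqrt(3) / 20
R = 20*sqrt(3) m

20*sqrt(3) m


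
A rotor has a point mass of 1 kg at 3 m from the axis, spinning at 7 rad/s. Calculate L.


Given: m = 1 kg, r = 3 m, omega = 7 rad/s
For a point mass: I = m*r^2
I = 1*3^2 = 1*9 = 9
L = I*omega = 9*7
L = 63 kg*m^2/s

63 kg*m^2/s


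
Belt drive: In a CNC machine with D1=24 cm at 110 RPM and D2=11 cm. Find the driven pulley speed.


Given: D1 = 24 cm, w1 = 110 RPM, D2 = 11 cm
Using D1*w1 = D2*w2
w2 = D1*w1 / D2
w2 = 24*110 / 11
w2 = 2640 / 11
w2 = 240 RPM

240 RPM


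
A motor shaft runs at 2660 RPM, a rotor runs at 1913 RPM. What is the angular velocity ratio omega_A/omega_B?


Given: RPM_A = 2660, RPM_B = 1913
omega = 2*pi*RPM/60, so omega_A/omega_B = RPM_A / RPM_B
omega_A/omega_B = 2660 / 1913
omega_A/omega_B = 2660/1913

2660/1913


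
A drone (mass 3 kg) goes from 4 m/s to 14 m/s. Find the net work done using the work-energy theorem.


Given: m = 3 kg, v0 = 4 m/s, v = 14 m/s
Using W = (1/2)*m*(v^2 - v0^2)
v^2 = 14^2 = 196
v0^2 = 4^2 = 16
v^2 - v0^2 = 196 - 16 = 180
W = (1/2)*3*180 = 270 J

270 J


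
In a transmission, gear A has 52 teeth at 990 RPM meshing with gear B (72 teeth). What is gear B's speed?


Given: N1 = 52 teeth, w1 = 990 RPM, N2 = 72 teeth
Using N1*w1 = N2*w2
w2 = N1*w1 / N2
w2 = 52*990 / 72
w2 = 51480 / 72
w2 = 715 RPM

715 RPM


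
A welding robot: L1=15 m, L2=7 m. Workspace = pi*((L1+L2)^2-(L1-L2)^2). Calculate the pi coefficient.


Given: L1 = 15, L2 = 7
(L1+L2)^2 = (22)^2 = 484
(L1-L2)^2 = (8)^2 = 64
Difference = 484 - 64 = 420
This equals 4*L1*L2 = 4*15*7 = 420
Workspace area = 420*pi

420


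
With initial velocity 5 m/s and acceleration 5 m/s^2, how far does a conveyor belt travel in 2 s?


Given: v0 = 5 m/s, a = 5 m/s^2, t = 2 s
Using s = v0*t + (1/2)*a*t^2
s = 5*2 + (1/2)*5*2^2
s = 10 + (1/2)*20
s = 10 + 10
s = 20

20 m


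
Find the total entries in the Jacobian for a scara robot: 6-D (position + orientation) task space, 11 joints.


Given: task space dimension = 6, joints = 11
Jacobian is a 6 x 11 matrix
Total entries = rows * columns
Total = 6 * 11
Total = 66

66


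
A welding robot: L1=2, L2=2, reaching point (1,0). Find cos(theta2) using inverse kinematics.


Given: L1 = 2, L2 = 2, target (x, y) = (1, 0)
Using cos(theta2) = (x^2 + y^2 - L1^2 - L2^2) / (2*L1*L2)
x^2 + y^2 = 1^2 + 0 = 1
L1^2 + L2^2 = 4 + 4 = 8
Numerator = 1 - 8 = -7
Denominator = 2*2*2 = 8
cos(theta2) = -7/8 = -7/8

-7/8


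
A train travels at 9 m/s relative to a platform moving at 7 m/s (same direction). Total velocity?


Given: object velocity = 9 m/s, platform velocity = 7 m/s (same direction)
Using classical velocity addition: v_total = v_object + v_platform
v_total = 9 + 7
v_total = 16 m/s

16 m/s


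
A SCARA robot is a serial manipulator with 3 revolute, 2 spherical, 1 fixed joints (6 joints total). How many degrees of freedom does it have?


Given: serial robot with 3 revolute, 2 spherical, 1 fixed joints
DOF contribution per joint type: revolute=1, prismatic=1, spherical=3, fixed=0
DOF = 3*1 + 2*3 + 1*0
DOF = 9

9


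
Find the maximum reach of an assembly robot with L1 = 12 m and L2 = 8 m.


Given: L1 = 12 m, L2 = 8 m
For a 2-link planar arm, max reach = L1 + L2 (fully extended)
Max reach = 12 + 8
Max reach = 20 m

20 m


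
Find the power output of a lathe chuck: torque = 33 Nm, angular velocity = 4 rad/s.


Given: tau = 33 Nm, omega = 4 rad/s
Using P = tau * omega
P = 33 * 4
P = 132 W

132 W


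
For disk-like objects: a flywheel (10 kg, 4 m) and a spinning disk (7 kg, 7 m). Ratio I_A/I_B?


Given: M1=10 kg, R1=4 m, M2=7 kg, R2=7 m
For a disk: I = (1/2)*M*R^2, so I_A/I_B = (M1*R1^2)/(M2*R2^2)
M1*R1^2 = 10*16 = 160
M2*R2^2 = 7*49 = 343
I_A/I_B = 160/343 = 160/343

160/343


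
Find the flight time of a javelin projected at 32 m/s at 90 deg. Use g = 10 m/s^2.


Given: v0 = 32 m/s, theta = 90 deg, g = 10 m/s^2
sin(90) = 1
Using T = 2*v0*sin(theta) / g
T = 2*32*1 / 10
T = 64 / 10
T = 32/5 s

32/5 s


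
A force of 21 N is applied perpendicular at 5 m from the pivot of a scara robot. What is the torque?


Given: F = 21 N, r = 5 m, angle = 90 deg (perpendicular)
Using tau = F * r * sin(90)
sin(90) = 1
tau = 21 * 5 * 1
tau = 105 Nm

105 Nm


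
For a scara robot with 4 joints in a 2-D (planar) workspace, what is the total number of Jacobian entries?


Given: task space dimension = 2, joints = 4
Jacobian is a 2 x 4 matrix
Total entries = rows * columns
Total = 2 * 4
Total = 8

8


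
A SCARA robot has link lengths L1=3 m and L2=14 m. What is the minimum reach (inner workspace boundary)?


Given: L1 = 3 m, L2 = 14 m
For a 2-link planar arm, min reach = |L1 - L2| (second link folded back)
Min reach = |3 - 14|
Min reach = 11 m

11 m


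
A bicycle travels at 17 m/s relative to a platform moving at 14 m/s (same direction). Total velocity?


Given: object velocity = 17 m/s, platform velocity = 14 m/s (same direction)
Using classical velocity addition: v_total = v_object + v_platform
v_total = 17 + 14
v_total = 31 m/s

31 m/s


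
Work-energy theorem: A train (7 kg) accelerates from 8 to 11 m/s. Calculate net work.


Given: m = 7 kg, v0 = 8 m/s, v = 11 m/s
Using W = (1/2)*m*(v^2 - v0^2)
v^2 = 11^2 = 121
v0^2 = 8^2 = 64
v^2 - v0^2 = 121 - 64 = 57
W = (1/2)*7*57 = 399/2 J

399/2 J


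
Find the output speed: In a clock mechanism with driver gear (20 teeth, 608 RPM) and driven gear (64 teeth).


Given: N1 = 20 teeth, w1 = 608 RPM, N2 = 64 teeth
Using N1*w1 = N2*w2
w2 = N1*w1 / N2
w2 = 20*608 / 64
w2 = 12160 / 64
w2 = 190 RPM

190 RPM


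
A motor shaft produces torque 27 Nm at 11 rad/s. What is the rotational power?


Given: tau = 27 Nm, omega = 11 rad/s
Using P = tau * omega
P = 27 * 11
P = 297 W

297 W


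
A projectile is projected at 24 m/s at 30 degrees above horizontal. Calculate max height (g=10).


Given: v0 = 24 m/s, theta = 30 deg, g = 10 m/s^2
sin^2(30) = 1/4
Using H = v0^2 * sin^2(theta) / (2*g)
H = 24^2 * 1/4 / (2*10)
H = 576 * 1/4 / 20
H = 144 / 20
H = 36/5 m

36/5 m


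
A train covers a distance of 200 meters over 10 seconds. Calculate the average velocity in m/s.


Given: distance d = 200 m, time t = 10 s
Using v = d / t
v = 200 / 10
v = 20 m/s

20 m/s


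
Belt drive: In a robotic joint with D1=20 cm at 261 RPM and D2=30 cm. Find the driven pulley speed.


Given: D1 = 20 cm, w1 = 261 RPM, D2 = 30 cm
Using D1*w1 = D2*w2
w2 = D1*w1 / D2
w2 = 20*261 / 30
w2 = 5220 / 30
w2 = 174 RPM

174 RPM


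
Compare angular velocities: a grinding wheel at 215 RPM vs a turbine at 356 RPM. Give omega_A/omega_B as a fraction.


Given: RPM_A = 215, RPM_B = 356
omega = 2*pi*RPM/60, so omega_A/omega_B = RPM_A / RPM_B
omega_A/omega_B = 215 / 356
omega_A/omega_B = 215/356

215/356


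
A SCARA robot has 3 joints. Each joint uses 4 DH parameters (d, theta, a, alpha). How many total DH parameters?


Given: 3 joints, 4 DH parameters per joint (d, theta, a, alpha)
Total DH parameters = number_of_joints * 4
Total = 3 * 4
Total = 12

12


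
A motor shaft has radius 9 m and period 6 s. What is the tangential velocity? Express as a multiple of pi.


Given: radius r = 9 m, period T = 6 s
Using v = 2*pi*r / T
v = 2*pi*9 / 6
v = 18*pi / 6
v = 3*pi m/s

3*pi m/s


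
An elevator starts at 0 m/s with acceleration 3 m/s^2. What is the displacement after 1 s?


Given: v0 = 0 m/s, a = 3 m/s^2, t = 1 s
Using s = v0*t + (1/2)*a*t^2
s = 0*1 + (1/2)*3*1^2
s = 0 + (1/2)*3
s = 0 + 3/2
s = 3/2

3/2 m


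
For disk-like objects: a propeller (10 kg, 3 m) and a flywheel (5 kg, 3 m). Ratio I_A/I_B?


Given: M1=10 kg, R1=3 m, M2=5 kg, R2=3 m
For a disk: I = (1/2)*M*R^2, so I_A/I_B = (M1*R1^2)/(M2*R2^2)
M1*R1^2 = 10*9 = 90
M2*R2^2 = 5*9 = 45
I_A/I_B = 90/45 = 2

2


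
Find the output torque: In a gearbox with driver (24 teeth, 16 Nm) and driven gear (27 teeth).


Given: N1 = 24, N2 = 27, T1 = 16 Nm
Using T2/T1 = N2/N1
T2 = T1 * N2 / N1
T2 = 16 * 27 / 24
T2 = 432 / 24
T2 = 18 Nm

18 Nm


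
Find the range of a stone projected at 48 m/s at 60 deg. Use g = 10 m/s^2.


Given: v0 = 48 m/s, theta = 60 deg, g = 10 m/s^2
sin(2*60) = sin(120) = sqrt(3)/2
Using R = v0^2 * sin(2*theta) / g
R = 48^2 * (sqrt(3)/2) / 10
R = 2304 * sqrt(3) / 20
R = 576/5*sqrt(3) m

576/5*sqrt(3) m
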